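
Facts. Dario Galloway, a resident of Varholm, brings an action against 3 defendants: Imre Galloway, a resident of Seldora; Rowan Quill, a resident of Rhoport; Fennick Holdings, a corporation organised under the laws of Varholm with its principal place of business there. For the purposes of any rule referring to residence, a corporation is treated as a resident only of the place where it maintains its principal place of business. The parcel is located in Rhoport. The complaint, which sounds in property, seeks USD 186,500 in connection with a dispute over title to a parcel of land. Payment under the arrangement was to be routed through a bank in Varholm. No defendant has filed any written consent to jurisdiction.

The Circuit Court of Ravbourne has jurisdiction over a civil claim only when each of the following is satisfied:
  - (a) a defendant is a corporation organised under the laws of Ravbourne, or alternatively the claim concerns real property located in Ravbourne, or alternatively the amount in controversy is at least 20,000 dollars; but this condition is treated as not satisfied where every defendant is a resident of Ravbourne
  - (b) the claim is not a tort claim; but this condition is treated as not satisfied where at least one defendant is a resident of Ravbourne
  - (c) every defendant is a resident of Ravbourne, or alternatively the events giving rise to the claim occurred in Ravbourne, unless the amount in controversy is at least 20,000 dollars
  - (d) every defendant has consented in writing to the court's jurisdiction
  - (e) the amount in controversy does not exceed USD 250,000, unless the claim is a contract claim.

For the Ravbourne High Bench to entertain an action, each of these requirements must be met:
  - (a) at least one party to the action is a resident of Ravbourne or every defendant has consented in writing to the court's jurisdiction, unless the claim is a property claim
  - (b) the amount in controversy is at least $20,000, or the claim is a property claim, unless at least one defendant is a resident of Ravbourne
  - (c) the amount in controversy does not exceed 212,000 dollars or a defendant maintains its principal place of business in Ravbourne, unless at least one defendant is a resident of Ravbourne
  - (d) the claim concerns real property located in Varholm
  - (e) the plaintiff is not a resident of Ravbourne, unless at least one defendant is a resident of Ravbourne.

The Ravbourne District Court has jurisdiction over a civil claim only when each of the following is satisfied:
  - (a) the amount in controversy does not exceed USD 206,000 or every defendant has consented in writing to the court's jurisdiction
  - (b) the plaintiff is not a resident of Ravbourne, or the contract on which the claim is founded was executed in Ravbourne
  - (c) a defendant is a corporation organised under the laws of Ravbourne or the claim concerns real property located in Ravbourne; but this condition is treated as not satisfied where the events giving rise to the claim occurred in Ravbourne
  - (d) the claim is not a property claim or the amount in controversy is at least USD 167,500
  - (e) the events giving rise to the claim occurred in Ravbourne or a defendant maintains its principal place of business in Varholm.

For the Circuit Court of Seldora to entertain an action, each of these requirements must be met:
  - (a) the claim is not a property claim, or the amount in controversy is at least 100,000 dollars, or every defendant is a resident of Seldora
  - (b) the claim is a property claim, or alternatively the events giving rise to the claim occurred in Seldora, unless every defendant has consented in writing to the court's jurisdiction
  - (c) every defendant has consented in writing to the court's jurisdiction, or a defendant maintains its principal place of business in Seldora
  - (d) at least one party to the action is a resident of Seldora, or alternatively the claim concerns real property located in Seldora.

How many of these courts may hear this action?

The Circuit Court of Ravbourne:
  (a) The amount in controversy is 186,500 dollars, which meets the $20,000 floor — that alternative is enough. The carve-out does not apply: the defendants reside as follows — Imre Galloway in Seldora, Rowan Quill in Rhoport, Fennick Holdings in Varholm — not all in Ravbourne. Condition met.
  (b) The claim is a property claim, not a tort claim. And the carve-out is inapplicable — no defendant resides in Ravbourne (they reside in Seldora, Rhoport, Varholm). Condition met.
  (c) The defendants reside as follows — Imre Galloway in Seldora, Rowan Quill in Rhoport, Fennick Holdings in Varholm — not all in Ravbourne; the operative events occurred in Rhoport, not Ravbourne — every alternative fails. But the amount in controversy is $186,500, which meets the $20,000 floor, and the 'unless' clause therefore excuses the requirement. Satisfied.
  (d) No such written consent has been filed. Not satisfied.
  (e) The amount in controversy is USD 186,500, within the USD 250,000 ceiling. Condition met.
  → No jurisdiction.
The Ravbourne High Bench:
  (a) No party resides in Ravbourne; no such written consent has been filed — no alternative holds. But the claim is a property claim, and the 'unless' clause therefore excuses the requirement. Met.
  (b) The amount in controversy is USD 186,500, which meets the 20,000 dollars floor, so this disjunct is met. Condition met.
  (c) The amount in controversy is $186,500, within the $212,000 ceiling, so this disjunct is met. Satisfied.
  (d) The property lies in Rhoport, not Varholm. Fails.
  (e) The plaintiff resides in Varholm, which is not Ravbourne. Condition met.
  → Not every requirement is met — no jurisdiction.
The Ravbourne District Court:
  (a) The amount in controversy is 186,500 dollars, within the USD 206,000 ceiling, so one alternative holds. Condition met.
  (b) The plaintiff resides in Varholm, which is not Ravbourne, so this disjunct is met. Condition met.
  (c) The corporate defendant(s) are organised in Varholm, not Ravbourne; the property lies in Rhoport, not Ravbourne — none of the alternatives is met. Condition not met.
  (d) The amount in controversy is 186,500 dollars, which meets the $167,500 floor, so one alternative holds. Satisfied.
  (e) Fennick Holdings has its principal place of business in Varholm, which satisfies one of the alternatives. Satisfied.
  → At least one condition fails; no jurisdiction.
The Circuit Court of Seldora:
  (a) The amount in controversy is 186,500 dollars, which meets the 100,000 dollars floor, so this disjunct is met. Met.
  (b) The claim is a property claim, so this disjunct is met. Satisfied.
  (c) No such written consent has been filed; the corporate defendant(s) have their principal place of business in Varholm, not Seldora — every alternative fails. Condition not met.
  (d) Imre Galloway resides in Seldora, so this disjunct is met. Condition met.
  → Not every requirement is met — no jurisdiction.
No court satisfies all of its conditions.

0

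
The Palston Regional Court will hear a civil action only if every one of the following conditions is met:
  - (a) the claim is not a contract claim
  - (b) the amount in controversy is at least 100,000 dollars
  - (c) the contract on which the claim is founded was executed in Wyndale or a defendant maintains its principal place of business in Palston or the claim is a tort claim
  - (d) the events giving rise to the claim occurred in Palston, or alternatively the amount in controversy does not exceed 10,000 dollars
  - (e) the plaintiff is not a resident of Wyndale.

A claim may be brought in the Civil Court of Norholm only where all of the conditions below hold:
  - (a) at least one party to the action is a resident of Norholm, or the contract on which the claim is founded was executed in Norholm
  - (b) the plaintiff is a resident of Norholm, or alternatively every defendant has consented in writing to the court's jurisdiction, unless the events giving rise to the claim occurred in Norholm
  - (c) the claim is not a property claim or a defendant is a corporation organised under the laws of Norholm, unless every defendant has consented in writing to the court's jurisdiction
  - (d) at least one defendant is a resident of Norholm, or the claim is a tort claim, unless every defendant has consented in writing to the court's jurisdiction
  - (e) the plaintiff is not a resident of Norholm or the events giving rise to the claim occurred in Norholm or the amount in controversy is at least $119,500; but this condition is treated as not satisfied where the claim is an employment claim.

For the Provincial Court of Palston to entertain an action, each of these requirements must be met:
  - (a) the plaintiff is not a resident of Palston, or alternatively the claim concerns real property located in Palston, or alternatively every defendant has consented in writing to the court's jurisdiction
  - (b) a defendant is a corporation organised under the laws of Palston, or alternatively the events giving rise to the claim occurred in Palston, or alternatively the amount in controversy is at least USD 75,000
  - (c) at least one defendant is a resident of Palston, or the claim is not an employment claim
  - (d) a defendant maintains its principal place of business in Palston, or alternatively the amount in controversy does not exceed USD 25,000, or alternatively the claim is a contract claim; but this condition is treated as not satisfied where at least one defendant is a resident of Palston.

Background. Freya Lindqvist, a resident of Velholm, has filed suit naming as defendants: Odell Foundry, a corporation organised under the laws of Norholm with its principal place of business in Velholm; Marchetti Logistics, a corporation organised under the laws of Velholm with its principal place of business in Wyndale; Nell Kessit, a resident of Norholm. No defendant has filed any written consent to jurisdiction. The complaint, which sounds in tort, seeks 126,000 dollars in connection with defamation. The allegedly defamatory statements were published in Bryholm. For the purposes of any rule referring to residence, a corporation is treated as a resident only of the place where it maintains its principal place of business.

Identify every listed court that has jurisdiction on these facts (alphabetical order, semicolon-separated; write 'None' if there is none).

None

The Palston Regional Court:
  (a) The claim is a tort claim, not a contract claim. Met.
  (b) The amount in controversy is USD 126,000, which meets the 100,000 dollars floor. Satisfied.
  (c) The claim is a tort claim, which satisfies one of the alternatives. Condition met.
  (d) The operative events occurred in Bryholm, not Palston; the amount in controversy is USD 126,000, above the USD 10,000 ceiling — every alternative fails. Not satisfied.
  (e) The plaintiff resides in Velholm, which is not Wyndale. Satisfied.
  → No jurisdiction.
The Civil Court of Norholm:
  (a) Nell Kessit resides in Norholm — that alternative is enough. Met.
  (b) The plaintiff resides in Velholm, not Norholm; no such written consent has been filed — none of the alternatives is met. The proviso offers no rescue either, since the operative events occurred in Bryholm, not Norholm. Not satisfied.
  (c) The claim is a tort claim, not a property claim, so this disjunct is met. Met.
  (d) Nell Kessit resides in Norholm, so one alternative holds. Condition met.
  (e) The plaintiff resides in Velholm, which is not Norholm — that alternative is enough. The carve-out does not apply: the claim is a tort claim, not an employment claim. Met.
  → No jurisdiction.
The Provincial Court of Palston:
  (a) The plaintiff resides in Velholm, which is not Palston, so one alternative holds. Condition met.
  (b) The amount in controversy is $126,000, which meets the 75,000 dollars floor, which satisfies one of the alternatives. Met.
  (c) The claim is a tort claim, not an employment claim, which satisfies one of the alternatives. Satisfied.
  (d) The corporate defendant(s) have their principal place of business in Velholm, Wyndale, not Palston; the amount in controversy is USD 126,000, above the $25,000 ceiling; the claim is a tort claim, not a contract claim — no alternative holds. Condition not met.
  → No jurisdiction.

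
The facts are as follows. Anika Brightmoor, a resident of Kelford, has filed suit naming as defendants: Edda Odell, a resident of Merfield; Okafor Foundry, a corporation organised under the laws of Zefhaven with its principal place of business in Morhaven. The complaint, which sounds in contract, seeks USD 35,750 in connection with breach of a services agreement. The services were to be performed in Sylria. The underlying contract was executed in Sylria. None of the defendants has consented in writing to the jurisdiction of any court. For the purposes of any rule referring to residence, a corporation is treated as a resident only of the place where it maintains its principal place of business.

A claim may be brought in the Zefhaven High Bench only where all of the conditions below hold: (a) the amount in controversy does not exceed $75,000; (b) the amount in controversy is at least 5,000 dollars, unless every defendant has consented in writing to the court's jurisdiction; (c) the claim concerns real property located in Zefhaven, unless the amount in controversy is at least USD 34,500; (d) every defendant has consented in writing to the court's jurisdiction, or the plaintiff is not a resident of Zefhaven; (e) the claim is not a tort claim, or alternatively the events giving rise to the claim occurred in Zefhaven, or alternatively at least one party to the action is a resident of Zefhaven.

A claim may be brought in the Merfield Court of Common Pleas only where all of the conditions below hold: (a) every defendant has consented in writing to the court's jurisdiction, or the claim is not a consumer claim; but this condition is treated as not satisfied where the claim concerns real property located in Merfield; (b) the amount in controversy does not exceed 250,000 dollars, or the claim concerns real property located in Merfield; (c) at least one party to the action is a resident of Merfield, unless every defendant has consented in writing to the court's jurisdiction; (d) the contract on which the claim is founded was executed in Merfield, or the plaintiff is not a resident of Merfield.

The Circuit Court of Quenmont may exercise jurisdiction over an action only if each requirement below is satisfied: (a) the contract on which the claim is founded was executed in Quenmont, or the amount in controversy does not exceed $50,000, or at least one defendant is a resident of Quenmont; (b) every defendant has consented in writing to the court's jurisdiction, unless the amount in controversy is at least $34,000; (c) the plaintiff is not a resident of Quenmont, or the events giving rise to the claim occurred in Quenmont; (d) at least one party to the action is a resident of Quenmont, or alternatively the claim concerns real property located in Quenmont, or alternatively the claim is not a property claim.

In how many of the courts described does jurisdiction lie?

The Zefhaven High Bench:
  (a) The amount in controversy is 35,750 dollars, within the $75,000 ceiling. Condition met.
  (b) The amount in controversy is USD 35,750, which meets the $5,000 floor. Met.
  (c) The claim does not concern real property. However, the amount in controversy is $35,750, which meets the $34,500 floor, so the 'unless' proviso supplies this condition. Condition met.
  (d) The plaintiff resides in Kelford, which is not Zefhaven, so this disjunct is met. Condition met.
  (e) The claim is a contract claim, not a tort claim — that alternative is enough. Condition met.
  → The court has jurisdiction.
The Merfield Court of Common Pleas:
  (a) The claim is a contract claim, not a consumer claim, so this disjunct is met. The exception is not triggered, since the claim does not concern real property. Satisfied.
  (b) The amount in controversy is 35,750 dollars, within the USD 250,000 ceiling, so one alternative holds. Met.
  (c) Edda Odell resides in Merfield. Condition met.
  (d) The plaintiff resides in Kelford, which is not Merfield, so one alternative holds. Satisfied.
  → All conditions met; jurisdiction exists.
The Circuit Court of Quenmont:
  (a) The amount in controversy is USD 35,750, within the USD 50,000 ceiling, so one alternative holds. Condition met.
  (b) No such written consent has been filed. However, the amount in controversy is 35,750 dollars, which meets the USD 34,000 floor, so the 'unless' proviso supplies this condition. Satisfied.
  (c) The plaintiff resides in Kelford, which is not Quenmont, so this disjunct is met. Condition met.
  (d) The claim is a contract claim, not a property claim, which satisfies one of the alternatives. Met.
  → Jurisdiction lies.
Courts with jurisdiction: the Zefhaven High Bench, the Merfield Court of Common Pleas, the Circuit Court of Quenmont — 3 in total.

3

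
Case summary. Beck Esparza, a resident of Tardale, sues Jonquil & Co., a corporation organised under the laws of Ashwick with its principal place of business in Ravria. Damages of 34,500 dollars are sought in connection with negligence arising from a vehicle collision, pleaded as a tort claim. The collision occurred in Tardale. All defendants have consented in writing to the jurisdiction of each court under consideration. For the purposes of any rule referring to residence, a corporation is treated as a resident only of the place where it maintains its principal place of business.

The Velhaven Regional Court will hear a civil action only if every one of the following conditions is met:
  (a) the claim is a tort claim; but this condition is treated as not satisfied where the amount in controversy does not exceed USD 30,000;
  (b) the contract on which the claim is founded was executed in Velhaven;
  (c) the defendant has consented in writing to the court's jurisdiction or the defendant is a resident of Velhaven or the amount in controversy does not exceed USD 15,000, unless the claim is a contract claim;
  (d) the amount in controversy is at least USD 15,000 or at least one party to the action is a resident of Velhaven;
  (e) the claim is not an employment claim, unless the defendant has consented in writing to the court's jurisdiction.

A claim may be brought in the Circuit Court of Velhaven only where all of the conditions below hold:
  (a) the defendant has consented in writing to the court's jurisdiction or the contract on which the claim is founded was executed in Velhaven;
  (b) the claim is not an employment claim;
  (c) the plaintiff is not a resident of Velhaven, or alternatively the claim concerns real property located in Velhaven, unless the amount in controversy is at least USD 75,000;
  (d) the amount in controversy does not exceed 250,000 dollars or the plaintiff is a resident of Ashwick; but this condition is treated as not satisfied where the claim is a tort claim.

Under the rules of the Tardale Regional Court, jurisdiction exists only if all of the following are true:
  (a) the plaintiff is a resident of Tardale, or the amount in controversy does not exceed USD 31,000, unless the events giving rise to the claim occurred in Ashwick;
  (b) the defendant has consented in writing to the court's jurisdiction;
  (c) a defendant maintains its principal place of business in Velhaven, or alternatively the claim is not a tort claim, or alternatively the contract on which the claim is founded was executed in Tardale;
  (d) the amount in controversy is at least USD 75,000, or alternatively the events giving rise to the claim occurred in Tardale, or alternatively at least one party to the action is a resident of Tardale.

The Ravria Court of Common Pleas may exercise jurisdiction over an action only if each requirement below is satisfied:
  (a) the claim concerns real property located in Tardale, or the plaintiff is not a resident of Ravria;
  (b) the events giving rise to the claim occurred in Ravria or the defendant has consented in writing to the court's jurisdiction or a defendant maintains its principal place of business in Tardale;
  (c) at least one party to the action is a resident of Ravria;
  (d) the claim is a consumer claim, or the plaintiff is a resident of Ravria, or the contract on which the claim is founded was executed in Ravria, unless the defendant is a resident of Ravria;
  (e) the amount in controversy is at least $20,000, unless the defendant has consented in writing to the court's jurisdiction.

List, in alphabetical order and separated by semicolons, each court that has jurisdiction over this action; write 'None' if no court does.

the Ravria Court of Common Pleas

The Velhaven Regional Court:
  (a) The claim is a tort claim. The exception is not triggered, since the amount in controversy is 34,500 dollars, above the USD 30,000 ceiling. Met.
  (b) No contract (and hence no place of execution) is alleged. Not met.
  (c) Every defendant has filed written consent — that alternative is enough. Satisfied.
  (d) The amount in controversy is $34,500, which meets the 15,000 dollars floor, so this disjunct is met. Satisfied.
  (e) The claim is a tort claim, not an employment claim. Met.
  → At least one condition fails; no jurisdiction.
The Circuit Court of Velhaven:
  (a) Every defendant has filed written consent, so this disjunct is met. Condition met.
  (b) The claim is a tort claim, not an employment claim. Satisfied.
  (c) The plaintiff resides in Tardale, which is not Velhaven, which satisfies one of the alternatives. Satisfied.
  (d) The amount in controversy is 34,500 dollars, within the $250,000 ceiling, which satisfies one of the alternatives. But the carve-out bites: the claim is a tort claim. Fails.
  → The court lacks jurisdiction.
The Tardale Regional Court:
  (a) The plaintiff resides in Tardale, so one alternative holds. Met.
  (b) Every defendant has filed written consent. Condition met.
  (c) The corporate defendant(s) have their principal place of business in Ravria, not Velhaven; the claim is a tort claim; no contract (and hence no place of execution) is alleged — every alternative fails. Fails.
  (d) The operative events occurred in Tardale, which satisfies one of the alternatives. Satisfied.
  → At least one condition fails; no jurisdiction.
The Ravria Court of Common Pleas:
  (a) The plaintiff resides in Tardale, which is not Ravria, so one alternative holds. Satisfied.
  (b) Every defendant has filed written consent, which satisfies one of the alternatives. Condition met.
  (c) Jonquil & Co. resides in Ravria. Condition met.
  (d) The claim is a tort claim, not a consumer claim; the plaintiff resides in Tardale, not Ravria; no contract (and hence no place of execution) is alleged — every alternative fails. The proviso rescues it, though: the defendant resides in Ravria. Satisfied.
  (e) The amount in controversy is 34,500 dollars, which meets the $20,000 floor. Condition met.
  → All conditions met; jurisdiction exists.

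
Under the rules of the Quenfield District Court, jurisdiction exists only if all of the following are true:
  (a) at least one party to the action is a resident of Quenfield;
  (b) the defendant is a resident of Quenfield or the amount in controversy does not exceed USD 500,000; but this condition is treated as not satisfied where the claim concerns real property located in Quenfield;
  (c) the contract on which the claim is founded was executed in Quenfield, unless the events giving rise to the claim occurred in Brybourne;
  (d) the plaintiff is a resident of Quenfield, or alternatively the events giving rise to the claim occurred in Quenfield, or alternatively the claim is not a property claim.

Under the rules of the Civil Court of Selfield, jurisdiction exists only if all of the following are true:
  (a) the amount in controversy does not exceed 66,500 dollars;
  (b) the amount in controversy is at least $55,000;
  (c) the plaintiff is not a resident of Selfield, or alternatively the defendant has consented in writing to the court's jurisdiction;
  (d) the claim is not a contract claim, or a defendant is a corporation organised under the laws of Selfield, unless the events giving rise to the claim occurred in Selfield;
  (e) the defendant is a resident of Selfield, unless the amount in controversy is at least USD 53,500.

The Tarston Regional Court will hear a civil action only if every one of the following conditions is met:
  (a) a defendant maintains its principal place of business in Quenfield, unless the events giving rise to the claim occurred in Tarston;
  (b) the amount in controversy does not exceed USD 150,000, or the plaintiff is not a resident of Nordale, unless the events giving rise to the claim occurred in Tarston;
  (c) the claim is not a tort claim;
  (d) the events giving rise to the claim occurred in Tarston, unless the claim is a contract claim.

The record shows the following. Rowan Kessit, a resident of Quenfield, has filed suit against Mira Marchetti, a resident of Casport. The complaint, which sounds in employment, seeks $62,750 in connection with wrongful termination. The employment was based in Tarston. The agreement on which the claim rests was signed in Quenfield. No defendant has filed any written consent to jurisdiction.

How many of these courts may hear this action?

The Quenfield District Court:
  (a) Rowan Kessit resides in Quenfield. Condition met.
  (b) The amount in controversy is 62,750 dollars, within the $500,000 ceiling, so one alternative holds. The exception is not triggered, since the claim does not concern real property. Met.
  (c) The contract was executed in Quenfield. Met.
  (d) The plaintiff resides in Quenfield — that alternative is enough. Condition met.
  → All conditions met; jurisdiction exists.
The Civil Court of Selfield:
  (a) The amount in controversy is 62,750 dollars, within the 66,500 dollars ceiling. Met.
  (b) The amount in controversy is 62,750 dollars, which meets the 55,000 dollars floor. Met.
  (c) The plaintiff resides in Quenfield, which is not Selfield, so this disjunct is met. Satisfied.
  (d) The claim is an employment claim, not a contract claim, which satisfies one of the alternatives. Met.
  (e) The defendant resides in Casport, not Selfield. But the amount in controversy is 62,750 dollars, which meets the USD 53,500 floor, and the 'unless' clause therefore excuses the requirement. Satisfied.
  → The court has jurisdiction.
The Tarston Regional Court:
  (a) No defendant is a corporation. The proviso rescues it, though: the operative events occurred in Tarston. Condition met.
  (b) The amount in controversy is 62,750 dollars, within the 150,000 dollars ceiling, which satisfies one of the alternatives. Met.
  (c) The claim is an employment claim, not a tort claim. Condition met.
  (d) The operative events occurred in Tarston. Satisfied.
  → Jurisdiction lies.
Courts with jurisdiction: the Quenfield District Court, the Civil Court of Selfield, the Tarston Regional Court — 3 in total.

3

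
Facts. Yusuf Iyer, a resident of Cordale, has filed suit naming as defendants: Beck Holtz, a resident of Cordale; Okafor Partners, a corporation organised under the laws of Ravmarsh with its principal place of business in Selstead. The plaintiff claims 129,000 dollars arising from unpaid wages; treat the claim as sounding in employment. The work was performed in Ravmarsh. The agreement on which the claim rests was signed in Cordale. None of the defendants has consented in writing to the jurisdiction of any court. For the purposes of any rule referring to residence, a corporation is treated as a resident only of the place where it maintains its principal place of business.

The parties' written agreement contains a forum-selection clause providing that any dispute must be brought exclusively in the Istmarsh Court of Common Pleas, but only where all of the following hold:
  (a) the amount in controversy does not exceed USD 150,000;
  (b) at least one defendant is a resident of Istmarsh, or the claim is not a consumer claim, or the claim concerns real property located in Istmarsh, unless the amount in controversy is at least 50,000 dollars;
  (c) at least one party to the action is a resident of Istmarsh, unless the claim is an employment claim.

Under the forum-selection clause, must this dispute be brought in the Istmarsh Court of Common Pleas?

Yes

The Istmarsh Court of Common Pleas:
  (a) The amount in controversy is $129,000, within the $150,000 ceiling. Condition met.
  (b) The claim is an employment claim, not a consumer claim, so this disjunct is met. Condition met.
  (c) No party resides in Istmarsh. The proviso rescues it, though: the claim is an employment claim. Met.
  → Forum clause is triggered.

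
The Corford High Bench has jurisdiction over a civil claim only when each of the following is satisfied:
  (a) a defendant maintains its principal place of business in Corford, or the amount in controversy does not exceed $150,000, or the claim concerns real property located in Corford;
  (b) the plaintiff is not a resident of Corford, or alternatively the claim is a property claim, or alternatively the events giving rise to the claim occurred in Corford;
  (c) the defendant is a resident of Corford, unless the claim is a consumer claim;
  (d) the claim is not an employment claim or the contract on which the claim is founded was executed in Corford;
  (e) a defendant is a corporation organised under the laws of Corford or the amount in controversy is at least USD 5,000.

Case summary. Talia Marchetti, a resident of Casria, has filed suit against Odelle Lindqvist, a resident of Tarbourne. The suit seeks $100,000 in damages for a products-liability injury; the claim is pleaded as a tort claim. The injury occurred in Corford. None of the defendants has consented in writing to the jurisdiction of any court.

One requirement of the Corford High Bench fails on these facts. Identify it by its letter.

(c)

The Corford High Bench:
  (a) The amount in controversy is USD 100,000, within the 150,000 dollars ceiling, which satisfies one of the alternatives. Met.
  (b) The plaintiff resides in Casria, which is not Corford, so this disjunct is met. Condition met.
  (c) The defendant resides in Tarbourne, not Corford. And the claim is a tort claim, not a consumer claim, so the proviso does not save it. Condition not met.
  (d) The claim is a tort claim, not an employment claim — that alternative is enough. Satisfied.
  (e) The amount in controversy is $100,000, which meets the $5,000 floor, so one alternative holds. Condition met.
Only condition (c) fails.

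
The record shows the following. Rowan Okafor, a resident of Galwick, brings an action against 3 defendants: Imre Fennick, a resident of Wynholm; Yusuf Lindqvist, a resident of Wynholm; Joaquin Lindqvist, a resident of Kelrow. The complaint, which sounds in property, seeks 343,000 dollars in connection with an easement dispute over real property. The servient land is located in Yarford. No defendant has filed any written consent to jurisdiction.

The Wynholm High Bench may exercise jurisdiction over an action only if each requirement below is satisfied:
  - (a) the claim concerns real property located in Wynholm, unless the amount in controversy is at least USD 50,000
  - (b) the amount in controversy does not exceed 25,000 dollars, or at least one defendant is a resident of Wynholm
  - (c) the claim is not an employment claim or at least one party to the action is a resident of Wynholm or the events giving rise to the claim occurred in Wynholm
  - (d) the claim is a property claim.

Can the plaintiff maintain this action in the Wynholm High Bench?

The Wynholm High Bench:
  (a) The property lies in Yarford, not Wynholm. But the amount in controversy is $343,000, which meets the $50,000 floor, and the 'unless' clause therefore excuses the requirement. Met.
  (b) Imre Fennick resides in Wynholm, which satisfies one of the alternatives. Condition met.
  (c) The claim is a property claim, not an employment claim, so this disjunct is met. Met.
  (d) The claim is a property claim. Condition met.
  → The court has jurisdiction.

Yes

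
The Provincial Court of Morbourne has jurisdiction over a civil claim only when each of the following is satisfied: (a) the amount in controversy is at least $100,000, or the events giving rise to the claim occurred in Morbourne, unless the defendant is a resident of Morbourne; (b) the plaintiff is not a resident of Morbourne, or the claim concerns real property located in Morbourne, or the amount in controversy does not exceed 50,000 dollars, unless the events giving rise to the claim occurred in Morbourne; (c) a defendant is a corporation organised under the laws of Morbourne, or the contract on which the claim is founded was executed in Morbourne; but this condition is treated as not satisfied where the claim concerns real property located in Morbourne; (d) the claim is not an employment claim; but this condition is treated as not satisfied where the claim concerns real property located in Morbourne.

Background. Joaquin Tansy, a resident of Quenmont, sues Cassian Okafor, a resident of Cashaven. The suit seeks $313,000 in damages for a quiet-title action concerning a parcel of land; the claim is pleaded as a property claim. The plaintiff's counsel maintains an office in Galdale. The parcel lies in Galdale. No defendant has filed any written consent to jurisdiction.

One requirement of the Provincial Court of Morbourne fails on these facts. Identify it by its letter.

(c)

The Provincial Court of Morbourne:
  (a) The amount in controversy is 313,000 dollars, which meets the 100,000 dollars floor, so this disjunct is met. Met.
  (b) The plaintiff resides in Quenmont, which is not Morbourne, which satisfies one of the alternatives. Met.
  (c) No defendant is a corporation; no contract (and hence no place of execution) is alleged — every alternative fails. Not satisfied.
  (d) The claim is a property claim, not an employment claim. The exception is not triggered, since the property lies in Galdale, not Morbourne. Condition met.
Only condition (c) fails.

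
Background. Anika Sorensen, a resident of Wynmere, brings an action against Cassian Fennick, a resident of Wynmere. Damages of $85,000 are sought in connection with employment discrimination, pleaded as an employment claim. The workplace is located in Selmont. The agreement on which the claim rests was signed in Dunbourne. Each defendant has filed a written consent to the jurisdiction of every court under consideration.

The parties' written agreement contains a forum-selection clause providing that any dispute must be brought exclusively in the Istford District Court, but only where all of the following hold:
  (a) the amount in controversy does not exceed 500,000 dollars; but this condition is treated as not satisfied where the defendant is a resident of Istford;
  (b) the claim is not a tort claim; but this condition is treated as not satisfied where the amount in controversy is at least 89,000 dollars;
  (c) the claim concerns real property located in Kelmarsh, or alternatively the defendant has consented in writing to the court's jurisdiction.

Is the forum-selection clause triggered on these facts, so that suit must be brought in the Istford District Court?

The Istford District Court:
  (a) The amount in controversy is 85,000 dollars, within the $500,000 ceiling. The carve-out does not apply: the defendant resides in Wynmere, not Istford. Condition met.
  (b) The claim is an employment claim, not a tort claim. And the carve-out is inapplicable — the amount in controversy is USD 85,000, below the $89,000 floor. Condition met.
  (c) Every defendant has filed written consent, so this disjunct is met. Met.
  → Forum clause is triggered.

Yes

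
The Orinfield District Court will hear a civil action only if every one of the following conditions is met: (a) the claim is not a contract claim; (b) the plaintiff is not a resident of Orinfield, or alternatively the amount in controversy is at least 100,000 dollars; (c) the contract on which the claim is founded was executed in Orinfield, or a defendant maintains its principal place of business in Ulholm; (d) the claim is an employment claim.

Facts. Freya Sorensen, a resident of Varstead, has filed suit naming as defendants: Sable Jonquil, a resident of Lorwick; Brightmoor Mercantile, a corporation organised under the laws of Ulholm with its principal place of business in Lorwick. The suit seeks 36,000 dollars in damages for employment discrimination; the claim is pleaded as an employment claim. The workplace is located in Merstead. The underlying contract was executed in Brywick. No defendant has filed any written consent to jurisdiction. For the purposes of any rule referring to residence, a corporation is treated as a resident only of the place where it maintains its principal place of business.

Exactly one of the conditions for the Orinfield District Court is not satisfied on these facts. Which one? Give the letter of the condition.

(c)

The Orinfield District Court:
  (a) The claim is an employment claim, not a contract claim. Satisfied.
  (b) The plaintiff resides in Varstead, which is not Orinfield, so one alternative holds. Satisfied.
  (c) The contract was executed in Brywick, not Orinfield; the corporate defendant(s) have their principal place of business in Lorwick, not Ulholm — every alternative fails. Fails.
  (d) The claim is an employment claim. Satisfied.
Only condition (c) fails.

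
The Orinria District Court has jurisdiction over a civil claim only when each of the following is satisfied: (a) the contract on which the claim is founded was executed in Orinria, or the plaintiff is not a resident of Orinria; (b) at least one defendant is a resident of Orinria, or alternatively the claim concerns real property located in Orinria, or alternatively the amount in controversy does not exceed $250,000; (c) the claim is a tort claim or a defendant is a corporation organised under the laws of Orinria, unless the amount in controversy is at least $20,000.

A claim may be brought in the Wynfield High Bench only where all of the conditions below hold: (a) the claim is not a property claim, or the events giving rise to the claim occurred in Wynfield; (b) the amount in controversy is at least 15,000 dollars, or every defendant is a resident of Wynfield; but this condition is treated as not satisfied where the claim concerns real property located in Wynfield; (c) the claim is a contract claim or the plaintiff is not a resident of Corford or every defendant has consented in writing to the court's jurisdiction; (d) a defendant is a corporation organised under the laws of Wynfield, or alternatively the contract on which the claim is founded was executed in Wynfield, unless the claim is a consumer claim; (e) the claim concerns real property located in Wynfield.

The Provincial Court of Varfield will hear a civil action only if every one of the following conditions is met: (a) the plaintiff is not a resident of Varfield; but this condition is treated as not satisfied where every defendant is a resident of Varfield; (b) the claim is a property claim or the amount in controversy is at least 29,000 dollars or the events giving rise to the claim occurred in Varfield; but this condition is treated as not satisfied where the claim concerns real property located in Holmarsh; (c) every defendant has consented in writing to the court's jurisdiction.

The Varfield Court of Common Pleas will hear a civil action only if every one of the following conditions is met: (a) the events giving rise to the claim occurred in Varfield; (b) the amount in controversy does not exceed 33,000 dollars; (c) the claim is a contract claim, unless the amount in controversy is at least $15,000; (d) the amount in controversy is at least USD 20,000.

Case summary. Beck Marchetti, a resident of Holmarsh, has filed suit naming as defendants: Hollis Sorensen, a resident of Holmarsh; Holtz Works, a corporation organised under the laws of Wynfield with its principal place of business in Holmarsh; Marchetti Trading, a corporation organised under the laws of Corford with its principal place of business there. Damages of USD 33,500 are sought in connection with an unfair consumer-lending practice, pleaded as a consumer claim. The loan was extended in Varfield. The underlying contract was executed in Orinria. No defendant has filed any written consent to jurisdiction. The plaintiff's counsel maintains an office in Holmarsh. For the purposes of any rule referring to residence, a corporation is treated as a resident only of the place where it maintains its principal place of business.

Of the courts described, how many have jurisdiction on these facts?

1

The Orinria District Court:
  (a) The contract was executed in Orinria — that alternative is enough. Condition met.
  (b) The amount in controversy is 33,500 dollars, within the USD 250,000 ceiling — that alternative is enough. Met.
  (c) The claim is a consumer claim, not a tort claim; the corporate defendant(s) are organised in Corford, Wynfield, not Orinria — no alternative holds. The proviso rescues it, though: the amount in controversy is 33,500 dollars, which meets the $20,000 floor. Satisfied.
  → The court has jurisdiction.
The Wynfield High Bench:
  (a) The claim is a consumer claim, not a property claim, so one alternative holds. Met.
  (b) The amount in controversy is $33,500, which meets the USD 15,000 floor, so one alternative holds. And the carve-out is inapplicable — the claim does not concern real property. Satisfied.
  (c) The plaintiff resides in Holmarsh, which is not Corford, so one alternative holds. Condition met.
  (d) Holtz Works is organised under the laws of Wynfield, so this disjunct is met. Condition met.
  (e) The claim does not concern real property. Fails.
  → Not every requirement is met — no jurisdiction.
The Provincial Court of Varfield:
  (a) The plaintiff resides in Holmarsh, which is not Varfield. And the carve-out is inapplicable — the defendants reside as follows — Hollis Sorensen in Holmarsh, Holtz Works in Holmarsh, Marchetti Trading in Corford — not all in Varfield. Satisfied.
  (b) The amount in controversy is USD 33,500, which meets the $29,000 floor — that alternative is enough. And the carve-out is inapplicable — the claim does not concern real property. Condition met.
  (c) No such written consent has been filed. Fails.
  → At least one condition fails; no jurisdiction.
The Varfield Court of Common Pleas:
  (a) The operative events occurred in Varfield. Satisfied.
  (b) The amount in controversy is 33,500 dollars, above the USD 33,000 ceiling. Not satisfied.
  (c) The claim is a consumer claim, not a contract claim. But the amount in controversy is USD 33,500, which meets the $15,000 floor, and the 'unless' clause therefore excuses the requirement. Satisfied.
  (d) The amount in controversy is $33,500, which meets the USD 20,000 floor. Satisfied.
  → The court lacks jurisdiction.
Courts with jurisdiction: the Orinria District Court — 1 in total.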